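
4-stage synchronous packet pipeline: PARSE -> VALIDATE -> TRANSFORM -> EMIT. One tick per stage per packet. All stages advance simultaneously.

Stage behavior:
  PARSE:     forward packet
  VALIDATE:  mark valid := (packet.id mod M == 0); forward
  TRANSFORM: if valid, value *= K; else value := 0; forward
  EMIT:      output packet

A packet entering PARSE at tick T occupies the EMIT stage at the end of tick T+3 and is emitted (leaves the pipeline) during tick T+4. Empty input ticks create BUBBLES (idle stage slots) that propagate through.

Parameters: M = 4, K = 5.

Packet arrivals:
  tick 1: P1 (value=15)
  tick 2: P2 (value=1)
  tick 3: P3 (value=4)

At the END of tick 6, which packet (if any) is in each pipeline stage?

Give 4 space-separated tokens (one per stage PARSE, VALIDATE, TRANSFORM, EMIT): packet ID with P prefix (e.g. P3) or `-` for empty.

Tick 1: [PARSE:P1(v=15,ok=F), VALIDATE:-, TRANSFORM:-, EMIT:-] out:-; in:P1
Tick 2: [PARSE:P2(v=1,ok=F), VALIDATE:P1(v=15,ok=F), TRANSFORM:-, EMIT:-] out:-; in:P2
Tick 3: [PARSE:P3(v=4,ok=F), VALIDATE:P2(v=1,ok=F), TRANSFORM:P1(v=0,ok=F), EMIT:-] out:-; in:P3
Tick 4: [PARSE:-, VALIDATE:P3(v=4,ok=F), TRANSFORM:P2(v=0,ok=F), EMIT:P1(v=0,ok=F)] out:-; in:-
Tick 5: [PARSE:-, VALIDATE:-, TRANSFORM:P3(v=0,ok=F), EMIT:P2(v=0,ok=F)] out:P1(v=0); in:-
Tick 6: [PARSE:-, VALIDATE:-, TRANSFORM:-, EMIT:P3(v=0,ok=F)] out:P2(v=0); in:-
At end of tick 6: ['-', '-', '-', 'P3']

Answer: - - - P3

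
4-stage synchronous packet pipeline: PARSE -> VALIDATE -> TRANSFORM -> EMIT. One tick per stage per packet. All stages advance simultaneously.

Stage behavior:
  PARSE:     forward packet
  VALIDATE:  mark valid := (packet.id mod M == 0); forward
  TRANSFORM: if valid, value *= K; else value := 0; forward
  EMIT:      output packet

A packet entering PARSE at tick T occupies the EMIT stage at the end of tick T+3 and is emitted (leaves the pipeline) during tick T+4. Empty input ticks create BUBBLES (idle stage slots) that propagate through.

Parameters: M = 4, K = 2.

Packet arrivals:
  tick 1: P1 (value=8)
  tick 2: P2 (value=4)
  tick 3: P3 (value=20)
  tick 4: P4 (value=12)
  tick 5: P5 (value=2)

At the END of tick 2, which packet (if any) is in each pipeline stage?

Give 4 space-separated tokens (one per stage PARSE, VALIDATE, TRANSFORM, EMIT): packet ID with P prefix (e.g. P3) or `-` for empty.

Answer: P2 P1 - -

Derivation:
Tick 1: [PARSE:P1(v=8,ok=F), VALIDATE:-, TRANSFORM:-, EMIT:-] out:-; in:P1
Tick 2: [PARSE:P2(v=4,ok=F), VALIDATE:P1(v=8,ok=F), TRANSFORM:-, EMIT:-] out:-; in:P2
At end of tick 2: ['P2', 'P1', '-', '-']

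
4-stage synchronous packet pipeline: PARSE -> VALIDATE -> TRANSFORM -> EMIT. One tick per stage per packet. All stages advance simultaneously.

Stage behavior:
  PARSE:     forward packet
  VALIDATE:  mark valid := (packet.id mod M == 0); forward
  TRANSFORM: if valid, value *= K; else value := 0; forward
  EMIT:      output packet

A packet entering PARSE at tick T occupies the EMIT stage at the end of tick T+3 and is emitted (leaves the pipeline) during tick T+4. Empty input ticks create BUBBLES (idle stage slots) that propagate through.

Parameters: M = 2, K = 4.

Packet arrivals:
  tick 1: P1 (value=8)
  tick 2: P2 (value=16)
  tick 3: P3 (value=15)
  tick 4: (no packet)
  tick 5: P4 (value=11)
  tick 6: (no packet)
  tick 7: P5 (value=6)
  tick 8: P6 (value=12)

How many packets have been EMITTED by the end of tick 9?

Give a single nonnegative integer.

Tick 1: [PARSE:P1(v=8,ok=F), VALIDATE:-, TRANSFORM:-, EMIT:-] out:-; in:P1
Tick 2: [PARSE:P2(v=16,ok=F), VALIDATE:P1(v=8,ok=F), TRANSFORM:-, EMIT:-] out:-; in:P2
Tick 3: [PARSE:P3(v=15,ok=F), VALIDATE:P2(v=16,ok=T), TRANSFORM:P1(v=0,ok=F), EMIT:-] out:-; in:P3
Tick 4: [PARSE:-, VALIDATE:P3(v=15,ok=F), TRANSFORM:P2(v=64,ok=T), EMIT:P1(v=0,ok=F)] out:-; in:-
Tick 5: [PARSE:P4(v=11,ok=F), VALIDATE:-, TRANSFORM:P3(v=0,ok=F), EMIT:P2(v=64,ok=T)] out:P1(v=0); in:P4
Tick 6: [PARSE:-, VALIDATE:P4(v=11,ok=T), TRANSFORM:-, EMIT:P3(v=0,ok=F)] out:P2(v=64); in:-
Tick 7: [PARSE:P5(v=6,ok=F), VALIDATE:-, TRANSFORM:P4(v=44,ok=T), EMIT:-] out:P3(v=0); in:P5
Tick 8: [PARSE:P6(v=12,ok=F), VALIDATE:P5(v=6,ok=F), TRANSFORM:-, EMIT:P4(v=44,ok=T)] out:-; in:P6
Tick 9: [PARSE:-, VALIDATE:P6(v=12,ok=T), TRANSFORM:P5(v=0,ok=F), EMIT:-] out:P4(v=44); in:-
Emitted by tick 9: ['P1', 'P2', 'P3', 'P4']

Answer: 4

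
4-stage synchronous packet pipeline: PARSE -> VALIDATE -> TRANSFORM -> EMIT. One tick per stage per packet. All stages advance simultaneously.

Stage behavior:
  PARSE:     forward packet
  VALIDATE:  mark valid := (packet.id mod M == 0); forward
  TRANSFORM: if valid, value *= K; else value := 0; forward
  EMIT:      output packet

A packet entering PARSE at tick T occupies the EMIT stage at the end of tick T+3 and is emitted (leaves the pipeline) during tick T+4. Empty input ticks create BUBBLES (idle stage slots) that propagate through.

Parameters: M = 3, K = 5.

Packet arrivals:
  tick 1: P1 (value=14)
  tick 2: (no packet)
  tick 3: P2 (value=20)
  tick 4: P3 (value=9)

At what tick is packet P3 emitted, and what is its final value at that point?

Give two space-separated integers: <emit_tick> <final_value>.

Tick 1: [PARSE:P1(v=14,ok=F), VALIDATE:-, TRANSFORM:-, EMIT:-] out:-; in:P1
Tick 2: [PARSE:-, VALIDATE:P1(v=14,ok=F), TRANSFORM:-, EMIT:-] out:-; in:-
Tick 3: [PARSE:P2(v=20,ok=F), VALIDATE:-, TRANSFORM:P1(v=0,ok=F), EMIT:-] out:-; in:P2
Tick 4: [PARSE:P3(v=9,ok=F), VALIDATE:P2(v=20,ok=F), TRANSFORM:-, EMIT:P1(v=0,ok=F)] out:-; in:P3
Tick 5: [PARSE:-, VALIDATE:P3(v=9,ok=T), TRANSFORM:P2(v=0,ok=F), EMIT:-] out:P1(v=0); in:-
Tick 6: [PARSE:-, VALIDATE:-, TRANSFORM:P3(v=45,ok=T), EMIT:P2(v=0,ok=F)] out:-; in:-
Tick 7: [PARSE:-, VALIDATE:-, TRANSFORM:-, EMIT:P3(v=45,ok=T)] out:P2(v=0); in:-
Tick 8: [PARSE:-, VALIDATE:-, TRANSFORM:-, EMIT:-] out:P3(v=45); in:-
P3: arrives tick 4, valid=True (id=3, id%3=0), emit tick 8, final value 45

Answer: 8 45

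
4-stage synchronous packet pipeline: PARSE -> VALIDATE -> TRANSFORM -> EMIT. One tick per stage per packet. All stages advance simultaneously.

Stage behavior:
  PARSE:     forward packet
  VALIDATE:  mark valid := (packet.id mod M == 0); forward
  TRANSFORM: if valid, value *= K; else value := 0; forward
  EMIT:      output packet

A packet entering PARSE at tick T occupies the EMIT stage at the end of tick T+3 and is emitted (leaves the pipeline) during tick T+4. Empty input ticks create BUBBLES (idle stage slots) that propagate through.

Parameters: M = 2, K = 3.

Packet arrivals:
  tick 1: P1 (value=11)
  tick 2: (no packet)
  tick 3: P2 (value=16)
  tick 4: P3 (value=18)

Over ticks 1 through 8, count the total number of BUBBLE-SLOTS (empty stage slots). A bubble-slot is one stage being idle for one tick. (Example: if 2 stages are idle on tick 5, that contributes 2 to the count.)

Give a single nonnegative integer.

Tick 1: [PARSE:P1(v=11,ok=F), VALIDATE:-, TRANSFORM:-, EMIT:-] out:-; bubbles=3
Tick 2: [PARSE:-, VALIDATE:P1(v=11,ok=F), TRANSFORM:-, EMIT:-] out:-; bubbles=3
Tick 3: [PARSE:P2(v=16,ok=F), VALIDATE:-, TRANSFORM:P1(v=0,ok=F), EMIT:-] out:-; bubbles=2
Tick 4: [PARSE:P3(v=18,ok=F), VALIDATE:P2(v=16,ok=T), TRANSFORM:-, EMIT:P1(v=0,ok=F)] out:-; bubbles=1
Tick 5: [PARSE:-, VALIDATE:P3(v=18,ok=F), TRANSFORM:P2(v=48,ok=T), EMIT:-] out:P1(v=0); bubbles=2
Tick 6: [PARSE:-, VALIDATE:-, TRANSFORM:P3(v=0,ok=F), EMIT:P2(v=48,ok=T)] out:-; bubbles=2
Tick 7: [PARSE:-, VALIDATE:-, TRANSFORM:-, EMIT:P3(v=0,ok=F)] out:P2(v=48); bubbles=3
Tick 8: [PARSE:-, VALIDATE:-, TRANSFORM:-, EMIT:-] out:P3(v=0); bubbles=4
Total bubble-slots: 20

Answer: 20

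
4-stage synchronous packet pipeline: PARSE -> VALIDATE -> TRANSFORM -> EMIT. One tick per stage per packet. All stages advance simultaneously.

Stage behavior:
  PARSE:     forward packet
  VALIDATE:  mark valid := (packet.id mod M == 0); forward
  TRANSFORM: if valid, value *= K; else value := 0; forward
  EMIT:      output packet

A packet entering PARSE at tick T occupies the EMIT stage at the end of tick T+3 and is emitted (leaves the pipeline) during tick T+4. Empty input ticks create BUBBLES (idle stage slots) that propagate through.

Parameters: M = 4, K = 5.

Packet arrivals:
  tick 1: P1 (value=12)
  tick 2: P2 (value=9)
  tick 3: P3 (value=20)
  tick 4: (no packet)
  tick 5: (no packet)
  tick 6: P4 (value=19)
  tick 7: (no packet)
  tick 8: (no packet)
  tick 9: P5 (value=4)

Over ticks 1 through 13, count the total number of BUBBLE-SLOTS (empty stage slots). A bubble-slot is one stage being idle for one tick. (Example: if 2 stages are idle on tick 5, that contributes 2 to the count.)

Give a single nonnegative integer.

Tick 1: [PARSE:P1(v=12,ok=F), VALIDATE:-, TRANSFORM:-, EMIT:-] out:-; bubbles=3
Tick 2: [PARSE:P2(v=9,ok=F), VALIDATE:P1(v=12,ok=F), TRANSFORM:-, EMIT:-] out:-; bubbles=2
Tick 3: [PARSE:P3(v=20,ok=F), VALIDATE:P2(v=9,ok=F), TRANSFORM:P1(v=0,ok=F), EMIT:-] out:-; bubbles=1
Tick 4: [PARSE:-, VALIDATE:P3(v=20,ok=F), TRANSFORM:P2(v=0,ok=F), EMIT:P1(v=0,ok=F)] out:-; bubbles=1
Tick 5: [PARSE:-, VALIDATE:-, TRANSFORM:P3(v=0,ok=F), EMIT:P2(v=0,ok=F)] out:P1(v=0); bubbles=2
Tick 6: [PARSE:P4(v=19,ok=F), VALIDATE:-, TRANSFORM:-, EMIT:P3(v=0,ok=F)] out:P2(v=0); bubbles=2
Tick 7: [PARSE:-, VALIDATE:P4(v=19,ok=T), TRANSFORM:-, EMIT:-] out:P3(v=0); bubbles=3
Tick 8: [PARSE:-, VALIDATE:-, TRANSFORM:P4(v=95,ok=T), EMIT:-] out:-; bubbles=3
Tick 9: [PARSE:P5(v=4,ok=F), VALIDATE:-, TRANSFORM:-, EMIT:P4(v=95,ok=T)] out:-; bubbles=2
Tick 10: [PARSE:-, VALIDATE:P5(v=4,ok=F), TRANSFORM:-, EMIT:-] out:P4(v=95); bubbles=3
Tick 11: [PARSE:-, VALIDATE:-, TRANSFORM:P5(v=0,ok=F), EMIT:-] out:-; bubbles=3
Tick 12: [PARSE:-, VALIDATE:-, TRANSFORM:-, EMIT:P5(v=0,ok=F)] out:-; bubbles=3
Tick 13: [PARSE:-, VALIDATE:-, TRANSFORM:-, EMIT:-] out:P5(v=0); bubbles=4
Total bubble-slots: 32

Answer: 32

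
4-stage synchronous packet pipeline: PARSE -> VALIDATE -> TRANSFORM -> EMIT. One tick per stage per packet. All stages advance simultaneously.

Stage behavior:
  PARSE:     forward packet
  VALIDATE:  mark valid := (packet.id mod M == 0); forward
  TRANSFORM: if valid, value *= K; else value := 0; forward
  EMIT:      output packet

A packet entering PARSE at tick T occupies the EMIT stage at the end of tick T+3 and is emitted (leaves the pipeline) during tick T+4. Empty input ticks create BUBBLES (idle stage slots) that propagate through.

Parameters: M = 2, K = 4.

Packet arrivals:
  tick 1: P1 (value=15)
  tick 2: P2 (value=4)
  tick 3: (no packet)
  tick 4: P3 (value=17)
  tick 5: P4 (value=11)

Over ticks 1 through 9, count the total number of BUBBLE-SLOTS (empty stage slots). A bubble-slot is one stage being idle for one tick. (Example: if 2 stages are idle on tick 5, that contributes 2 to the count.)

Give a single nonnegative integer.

Tick 1: [PARSE:P1(v=15,ok=F), VALIDATE:-, TRANSFORM:-, EMIT:-] out:-; bubbles=3
Tick 2: [PARSE:P2(v=4,ok=F), VALIDATE:P1(v=15,ok=F), TRANSFORM:-, EMIT:-] out:-; bubbles=2
Tick 3: [PARSE:-, VALIDATE:P2(v=4,ok=T), TRANSFORM:P1(v=0,ok=F), EMIT:-] out:-; bubbles=2
Tick 4: [PARSE:P3(v=17,ok=F), VALIDATE:-, TRANSFORM:P2(v=16,ok=T), EMIT:P1(v=0,ok=F)] out:-; bubbles=1
Tick 5: [PARSE:P4(v=11,ok=F), VALIDATE:P3(v=17,ok=F), TRANSFORM:-, EMIT:P2(v=16,ok=T)] out:P1(v=0); bubbles=1
Tick 6: [PARSE:-, VALIDATE:P4(v=11,ok=T), TRANSFORM:P3(v=0,ok=F), EMIT:-] out:P2(v=16); bubbles=2
Tick 7: [PARSE:-, VALIDATE:-, TRANSFORM:P4(v=44,ok=T), EMIT:P3(v=0,ok=F)] out:-; bubbles=2
Tick 8: [PARSE:-, VALIDATE:-, TRANSFORM:-, EMIT:P4(v=44,ok=T)] out:P3(v=0); bubbles=3
Tick 9: [PARSE:-, VALIDATE:-, TRANSFORM:-, EMIT:-] out:P4(v=44); bubbles=4
Total bubble-slots: 20

Answer: 20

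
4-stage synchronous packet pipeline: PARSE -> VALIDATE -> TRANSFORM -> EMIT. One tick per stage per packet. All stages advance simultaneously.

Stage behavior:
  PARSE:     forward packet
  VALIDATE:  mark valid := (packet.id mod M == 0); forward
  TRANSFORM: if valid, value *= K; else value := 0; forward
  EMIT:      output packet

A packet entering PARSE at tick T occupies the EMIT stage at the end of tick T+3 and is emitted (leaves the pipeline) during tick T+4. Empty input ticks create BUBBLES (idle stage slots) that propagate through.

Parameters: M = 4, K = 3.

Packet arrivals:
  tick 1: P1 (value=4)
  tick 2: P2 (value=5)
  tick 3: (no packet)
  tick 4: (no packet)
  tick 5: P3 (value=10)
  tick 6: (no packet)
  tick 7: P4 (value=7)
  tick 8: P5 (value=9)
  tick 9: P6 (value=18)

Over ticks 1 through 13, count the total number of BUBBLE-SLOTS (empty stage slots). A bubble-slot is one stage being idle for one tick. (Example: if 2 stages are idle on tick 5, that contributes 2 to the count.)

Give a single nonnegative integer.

Answer: 28

Derivation:
Tick 1: [PARSE:P1(v=4,ok=F), VALIDATE:-, TRANSFORM:-, EMIT:-] out:-; bubbles=3
Tick 2: [PARSE:P2(v=5,ok=F), VALIDATE:P1(v=4,ok=F), TRANSFORM:-, EMIT:-] out:-; bubbles=2
Tick 3: [PARSE:-, VALIDATE:P2(v=5,ok=F), TRANSFORM:P1(v=0,ok=F), EMIT:-] out:-; bubbles=2
Tick 4: [PARSE:-, VALIDATE:-, TRANSFORM:P2(v=0,ok=F), EMIT:P1(v=0,ok=F)] out:-; bubbles=2
Tick 5: [PARSE:P3(v=10,ok=F), VALIDATE:-, TRANSFORM:-, EMIT:P2(v=0,ok=F)] out:P1(v=0); bubbles=2
Tick 6: [PARSE:-, VALIDATE:P3(v=10,ok=F), TRANSFORM:-, EMIT:-] out:P2(v=0); bubbles=3
Tick 7: [PARSE:P4(v=7,ok=F), VALIDATE:-, TRANSFORM:P3(v=0,ok=F), EMIT:-] out:-; bubbles=2
Tick 8: [PARSE:P5(v=9,ok=F), VALIDATE:P4(v=7,ok=T), TRANSFORM:-, EMIT:P3(v=0,ok=F)] out:-; bubbles=1
Tick 9: [PARSE:P6(v=18,ok=F), VALIDATE:P5(v=9,ok=F), TRANSFORM:P4(v=21,ok=T), EMIT:-] out:P3(v=0); bubbles=1
Tick 10: [PARSE:-, VALIDATE:P6(v=18,ok=F), TRANSFORM:P5(v=0,ok=F), EMIT:P4(v=21,ok=T)] out:-; bubbles=1
Tick 11: [PARSE:-, VALIDATE:-, TRANSFORM:P6(v=0,ok=F), EMIT:P5(v=0,ok=F)] out:P4(v=21); bubbles=2
Tick 12: [PARSE:-, VALIDATE:-, TRANSFORM:-, EMIT:P6(v=0,ok=F)] out:P5(v=0); bubbles=3
Tick 13: [PARSE:-, VALIDATE:-, TRANSFORM:-, EMIT:-] out:P6(v=0); bubbles=4
Total bubble-slots: 28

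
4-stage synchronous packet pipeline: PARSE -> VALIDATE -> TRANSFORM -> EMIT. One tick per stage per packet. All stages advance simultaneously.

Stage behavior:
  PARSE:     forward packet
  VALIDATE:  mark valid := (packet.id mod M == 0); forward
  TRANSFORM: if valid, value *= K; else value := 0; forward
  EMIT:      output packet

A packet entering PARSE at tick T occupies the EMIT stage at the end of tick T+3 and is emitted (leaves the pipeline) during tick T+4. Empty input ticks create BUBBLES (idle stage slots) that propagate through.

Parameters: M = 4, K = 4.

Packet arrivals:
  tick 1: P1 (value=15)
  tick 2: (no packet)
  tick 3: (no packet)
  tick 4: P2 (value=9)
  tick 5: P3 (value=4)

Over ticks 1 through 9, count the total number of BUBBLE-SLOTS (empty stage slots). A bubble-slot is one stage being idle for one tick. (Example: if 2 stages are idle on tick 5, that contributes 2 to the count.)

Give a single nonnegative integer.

Tick 1: [PARSE:P1(v=15,ok=F), VALIDATE:-, TRANSFORM:-, EMIT:-] out:-; bubbles=3
Tick 2: [PARSE:-, VALIDATE:P1(v=15,ok=F), TRANSFORM:-, EMIT:-] out:-; bubbles=3
Tick 3: [PARSE:-, VALIDATE:-, TRANSFORM:P1(v=0,ok=F), EMIT:-] out:-; bubbles=3
Tick 4: [PARSE:P2(v=9,ok=F), VALIDATE:-, TRANSFORM:-, EMIT:P1(v=0,ok=F)] out:-; bubbles=2
Tick 5: [PARSE:P3(v=4,ok=F), VALIDATE:P2(v=9,ok=F), TRANSFORM:-, EMIT:-] out:P1(v=0); bubbles=2
Tick 6: [PARSE:-, VALIDATE:P3(v=4,ok=F), TRANSFORM:P2(v=0,ok=F), EMIT:-] out:-; bubbles=2
Tick 7: [PARSE:-, VALIDATE:-, TRANSFORM:P3(v=0,ok=F), EMIT:P2(v=0,ok=F)] out:-; bubbles=2
Tick 8: [PARSE:-, VALIDATE:-, TRANSFORM:-, EMIT:P3(v=0,ok=F)] out:P2(v=0); bubbles=3
Tick 9: [PARSE:-, VALIDATE:-, TRANSFORM:-, EMIT:-] out:P3(v=0); bubbles=4
Total bubble-slots: 24

Answer: 24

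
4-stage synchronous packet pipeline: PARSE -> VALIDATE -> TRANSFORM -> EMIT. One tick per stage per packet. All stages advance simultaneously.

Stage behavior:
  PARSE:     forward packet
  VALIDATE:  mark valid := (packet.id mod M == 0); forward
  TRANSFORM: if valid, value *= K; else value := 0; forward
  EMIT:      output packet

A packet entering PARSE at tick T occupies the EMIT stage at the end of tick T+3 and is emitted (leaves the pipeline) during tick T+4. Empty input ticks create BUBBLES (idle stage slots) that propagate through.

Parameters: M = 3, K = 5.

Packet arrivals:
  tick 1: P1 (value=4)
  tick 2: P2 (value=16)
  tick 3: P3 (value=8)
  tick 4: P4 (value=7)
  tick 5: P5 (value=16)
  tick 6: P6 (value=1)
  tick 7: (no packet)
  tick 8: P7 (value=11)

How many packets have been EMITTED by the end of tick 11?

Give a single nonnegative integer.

Tick 1: [PARSE:P1(v=4,ok=F), VALIDATE:-, TRANSFORM:-, EMIT:-] out:-; in:P1
Tick 2: [PARSE:P2(v=16,ok=F), VALIDATE:P1(v=4,ok=F), TRANSFORM:-, EMIT:-] out:-; in:P2
Tick 3: [PARSE:P3(v=8,ok=F), VALIDATE:P2(v=16,ok=F), TRANSFORM:P1(v=0,ok=F), EMIT:-] out:-; in:P3
Tick 4: [PARSE:P4(v=7,ok=F), VALIDATE:P3(v=8,ok=T), TRANSFORM:P2(v=0,ok=F), EMIT:P1(v=0,ok=F)] out:-; in:P4
Tick 5: [PARSE:P5(v=16,ok=F), VALIDATE:P4(v=7,ok=F), TRANSFORM:P3(v=40,ok=T), EMIT:P2(v=0,ok=F)] out:P1(v=0); in:P5
Tick 6: [PARSE:P6(v=1,ok=F), VALIDATE:P5(v=16,ok=F), TRANSFORM:P4(v=0,ok=F), EMIT:P3(v=40,ok=T)] out:P2(v=0); in:P6
Tick 7: [PARSE:-, VALIDATE:P6(v=1,ok=T), TRANSFORM:P5(v=0,ok=F), EMIT:P4(v=0,ok=F)] out:P3(v=40); in:-
Tick 8: [PARSE:P7(v=11,ok=F), VALIDATE:-, TRANSFORM:P6(v=5,ok=T), EMIT:P5(v=0,ok=F)] out:P4(v=0); in:P7
Tick 9: [PARSE:-, VALIDATE:P7(v=11,ok=F), TRANSFORM:-, EMIT:P6(v=5,ok=T)] out:P5(v=0); in:-
Tick 10: [PARSE:-, VALIDATE:-, TRANSFORM:P7(v=0,ok=F), EMIT:-] out:P6(v=5); in:-
Tick 11: [PARSE:-, VALIDATE:-, TRANSFORM:-, EMIT:P7(v=0,ok=F)] out:-; in:-
Emitted by tick 11: ['P1', 'P2', 'P3', 'P4', 'P5', 'P6']

Answer: 6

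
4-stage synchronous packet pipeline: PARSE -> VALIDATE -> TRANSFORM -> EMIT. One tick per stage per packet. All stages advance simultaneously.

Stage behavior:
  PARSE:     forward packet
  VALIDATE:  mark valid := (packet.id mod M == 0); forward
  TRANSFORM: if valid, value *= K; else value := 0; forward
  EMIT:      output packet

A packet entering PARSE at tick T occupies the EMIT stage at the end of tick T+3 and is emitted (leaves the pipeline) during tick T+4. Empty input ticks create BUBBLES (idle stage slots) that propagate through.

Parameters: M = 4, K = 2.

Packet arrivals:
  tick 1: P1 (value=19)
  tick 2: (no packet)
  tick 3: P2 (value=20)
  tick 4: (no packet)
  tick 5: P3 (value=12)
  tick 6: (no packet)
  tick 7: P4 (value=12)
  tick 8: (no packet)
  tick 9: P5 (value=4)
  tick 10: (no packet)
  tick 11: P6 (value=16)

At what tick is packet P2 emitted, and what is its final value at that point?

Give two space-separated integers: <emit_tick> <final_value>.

Tick 1: [PARSE:P1(v=19,ok=F), VALIDATE:-, TRANSFORM:-, EMIT:-] out:-; in:P1
Tick 2: [PARSE:-, VALIDATE:P1(v=19,ok=F), TRANSFORM:-, EMIT:-] out:-; in:-
Tick 3: [PARSE:P2(v=20,ok=F), VALIDATE:-, TRANSFORM:P1(v=0,ok=F), EMIT:-] out:-; in:P2
Tick 4: [PARSE:-, VALIDATE:P2(v=20,ok=F), TRANSFORM:-, EMIT:P1(v=0,ok=F)] out:-; in:-
Tick 5: [PARSE:P3(v=12,ok=F), VALIDATE:-, TRANSFORM:P2(v=0,ok=F), EMIT:-] out:P1(v=0); in:P3
Tick 6: [PARSE:-, VALIDATE:P3(v=12,ok=F), TRANSFORM:-, EMIT:P2(v=0,ok=F)] out:-; in:-
Tick 7: [PARSE:P4(v=12,ok=F), VALIDATE:-, TRANSFORM:P3(v=0,ok=F), EMIT:-] out:P2(v=0); in:P4
Tick 8: [PARSE:-, VALIDATE:P4(v=12,ok=T), TRANSFORM:-, EMIT:P3(v=0,ok=F)] out:-; in:-
Tick 9: [PARSE:P5(v=4,ok=F), VALIDATE:-, TRANSFORM:P4(v=24,ok=T), EMIT:-] out:P3(v=0); in:P5
Tick 10: [PARSE:-, VALIDATE:P5(v=4,ok=F), TRANSFORM:-, EMIT:P4(v=24,ok=T)] out:-; in:-
Tick 11: [PARSE:P6(v=16,ok=F), VALIDATE:-, TRANSFORM:P5(v=0,ok=F), EMIT:-] out:P4(v=24); in:P6
Tick 12: [PARSE:-, VALIDATE:P6(v=16,ok=F), TRANSFORM:-, EMIT:P5(v=0,ok=F)] out:-; in:-
Tick 13: [PARSE:-, VALIDATE:-, TRANSFORM:P6(v=0,ok=F), EMIT:-] out:P5(v=0); in:-
Tick 14: [PARSE:-, VALIDATE:-, TRANSFORM:-, EMIT:P6(v=0,ok=F)] out:-; in:-
Tick 15: [PARSE:-, VALIDATE:-, TRANSFORM:-, EMIT:-] out:P6(v=0); in:-
P2: arrives tick 3, valid=False (id=2, id%4=2), emit tick 7, final value 0

Answer: 7 0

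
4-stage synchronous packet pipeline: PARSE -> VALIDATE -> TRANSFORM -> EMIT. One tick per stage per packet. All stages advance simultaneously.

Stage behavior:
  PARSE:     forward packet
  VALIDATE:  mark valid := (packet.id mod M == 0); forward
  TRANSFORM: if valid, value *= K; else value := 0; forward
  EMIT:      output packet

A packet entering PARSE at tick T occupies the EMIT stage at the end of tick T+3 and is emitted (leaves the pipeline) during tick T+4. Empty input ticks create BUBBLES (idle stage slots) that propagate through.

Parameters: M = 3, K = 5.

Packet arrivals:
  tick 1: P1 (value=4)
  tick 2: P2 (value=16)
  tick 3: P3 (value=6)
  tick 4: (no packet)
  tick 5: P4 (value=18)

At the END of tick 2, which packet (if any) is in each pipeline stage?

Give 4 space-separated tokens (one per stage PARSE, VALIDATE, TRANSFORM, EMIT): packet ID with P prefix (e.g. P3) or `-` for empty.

Answer: P2 P1 - -

Derivation:
Tick 1: [PARSE:P1(v=4,ok=F), VALIDATE:-, TRANSFORM:-, EMIT:-] out:-; in:P1
Tick 2: [PARSE:P2(v=16,ok=F), VALIDATE:P1(v=4,ok=F), TRANSFORM:-, EMIT:-] out:-; in:P2
At end of tick 2: ['P2', 'P1', '-', '-']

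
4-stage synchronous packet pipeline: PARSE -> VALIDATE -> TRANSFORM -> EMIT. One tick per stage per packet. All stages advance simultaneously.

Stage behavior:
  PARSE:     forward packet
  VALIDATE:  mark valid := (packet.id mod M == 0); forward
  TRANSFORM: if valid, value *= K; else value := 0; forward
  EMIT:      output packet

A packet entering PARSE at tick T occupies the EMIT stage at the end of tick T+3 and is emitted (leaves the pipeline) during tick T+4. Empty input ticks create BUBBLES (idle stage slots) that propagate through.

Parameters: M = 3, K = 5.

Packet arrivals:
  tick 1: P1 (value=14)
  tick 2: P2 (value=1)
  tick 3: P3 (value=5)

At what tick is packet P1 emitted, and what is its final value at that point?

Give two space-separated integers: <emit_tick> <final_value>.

Tick 1: [PARSE:P1(v=14,ok=F), VALIDATE:-, TRANSFORM:-, EMIT:-] out:-; in:P1
Tick 2: [PARSE:P2(v=1,ok=F), VALIDATE:P1(v=14,ok=F), TRANSFORM:-, EMIT:-] out:-; in:P2
Tick 3: [PARSE:P3(v=5,ok=F), VALIDATE:P2(v=1,ok=F), TRANSFORM:P1(v=0,ok=F), EMIT:-] out:-; in:P3
Tick 4: [PARSE:-, VALIDATE:P3(v=5,ok=T), TRANSFORM:P2(v=0,ok=F), EMIT:P1(v=0,ok=F)] out:-; in:-
Tick 5: [PARSE:-, VALIDATE:-, TRANSFORM:P3(v=25,ok=T), EMIT:P2(v=0,ok=F)] out:P1(v=0); in:-
Tick 6: [PARSE:-, VALIDATE:-, TRANSFORM:-, EMIT:P3(v=25,ok=T)] out:P2(v=0); in:-
Tick 7: [PARSE:-, VALIDATE:-, TRANSFORM:-, EMIT:-] out:P3(v=25); in:-
P1: arrives tick 1, valid=False (id=1, id%3=1), emit tick 5, final value 0

Answer: 5 0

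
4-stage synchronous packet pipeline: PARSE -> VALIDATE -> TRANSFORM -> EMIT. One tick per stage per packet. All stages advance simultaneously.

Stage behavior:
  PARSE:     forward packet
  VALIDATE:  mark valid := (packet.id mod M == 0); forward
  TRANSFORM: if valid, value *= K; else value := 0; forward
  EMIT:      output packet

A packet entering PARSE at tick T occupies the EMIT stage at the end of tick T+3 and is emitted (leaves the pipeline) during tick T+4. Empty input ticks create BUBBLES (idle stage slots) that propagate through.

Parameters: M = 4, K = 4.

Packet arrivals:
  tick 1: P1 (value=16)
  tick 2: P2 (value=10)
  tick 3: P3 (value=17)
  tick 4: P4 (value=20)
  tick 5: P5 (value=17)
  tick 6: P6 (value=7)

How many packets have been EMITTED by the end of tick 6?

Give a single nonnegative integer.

Tick 1: [PARSE:P1(v=16,ok=F), VALIDATE:-, TRANSFORM:-, EMIT:-] out:-; in:P1
Tick 2: [PARSE:P2(v=10,ok=F), VALIDATE:P1(v=16,ok=F), TRANSFORM:-, EMIT:-] out:-; in:P2
Tick 3: [PARSE:P3(v=17,ok=F), VALIDATE:P2(v=10,ok=F), TRANSFORM:P1(v=0,ok=F), EMIT:-] out:-; in:P3
Tick 4: [PARSE:P4(v=20,ok=F), VALIDATE:P3(v=17,ok=F), TRANSFORM:P2(v=0,ok=F), EMIT:P1(v=0,ok=F)] out:-; in:P4
Tick 5: [PARSE:P5(v=17,ok=F), VALIDATE:P4(v=20,ok=T), TRANSFORM:P3(v=0,ok=F), EMIT:P2(v=0,ok=F)] out:P1(v=0); in:P5
Tick 6: [PARSE:P6(v=7,ok=F), VALIDATE:P5(v=17,ok=F), TRANSFORM:P4(v=80,ok=T), EMIT:P3(v=0,ok=F)] out:P2(v=0); in:P6
Emitted by tick 6: ['P1', 'P2']

Answer: 2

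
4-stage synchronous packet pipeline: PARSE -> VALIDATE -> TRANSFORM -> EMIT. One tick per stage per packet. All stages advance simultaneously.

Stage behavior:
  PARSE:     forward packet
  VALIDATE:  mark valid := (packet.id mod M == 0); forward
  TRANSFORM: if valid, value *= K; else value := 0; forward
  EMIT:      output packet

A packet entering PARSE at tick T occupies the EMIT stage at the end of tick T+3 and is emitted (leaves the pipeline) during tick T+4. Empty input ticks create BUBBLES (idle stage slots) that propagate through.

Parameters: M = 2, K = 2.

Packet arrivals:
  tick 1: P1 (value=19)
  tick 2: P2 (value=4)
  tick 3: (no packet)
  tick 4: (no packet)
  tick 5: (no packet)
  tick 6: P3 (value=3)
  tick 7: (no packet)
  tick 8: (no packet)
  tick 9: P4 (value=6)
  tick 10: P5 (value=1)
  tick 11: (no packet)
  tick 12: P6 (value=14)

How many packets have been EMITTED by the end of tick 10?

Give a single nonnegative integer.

Answer: 3

Derivation:
Tick 1: [PARSE:P1(v=19,ok=F), VALIDATE:-, TRANSFORM:-, EMIT:-] out:-; in:P1
Tick 2: [PARSE:P2(v=4,ok=F), VALIDATE:P1(v=19,ok=F), TRANSFORM:-, EMIT:-] out:-; in:P2
Tick 3: [PARSE:-, VALIDATE:P2(v=4,ok=T), TRANSFORM:P1(v=0,ok=F), EMIT:-] out:-; in:-
Tick 4: [PARSE:-, VALIDATE:-, TRANSFORM:P2(v=8,ok=T), EMIT:P1(v=0,ok=F)] out:-; in:-
Tick 5: [PARSE:-, VALIDATE:-, TRANSFORM:-, EMIT:P2(v=8,ok=T)] out:P1(v=0); in:-
Tick 6: [PARSE:P3(v=3,ok=F), VALIDATE:-, TRANSFORM:-, EMIT:-] out:P2(v=8); in:P3
Tick 7: [PARSE:-, VALIDATE:P3(v=3,ok=F), TRANSFORM:-, EMIT:-] out:-; in:-
Tick 8: [PARSE:-, VALIDATE:-, TRANSFORM:P3(v=0,ok=F), EMIT:-] out:-; in:-
Tick 9: [PARSE:P4(v=6,ok=F), VALIDATE:-, TRANSFORM:-, EMIT:P3(v=0,ok=F)] out:-; in:P4
Tick 10: [PARSE:P5(v=1,ok=F), VALIDATE:P4(v=6,ok=T), TRANSFORM:-, EMIT:-] out:P3(v=0); in:P5
Emitted by tick 10: ['P1', 'P2', 'P3']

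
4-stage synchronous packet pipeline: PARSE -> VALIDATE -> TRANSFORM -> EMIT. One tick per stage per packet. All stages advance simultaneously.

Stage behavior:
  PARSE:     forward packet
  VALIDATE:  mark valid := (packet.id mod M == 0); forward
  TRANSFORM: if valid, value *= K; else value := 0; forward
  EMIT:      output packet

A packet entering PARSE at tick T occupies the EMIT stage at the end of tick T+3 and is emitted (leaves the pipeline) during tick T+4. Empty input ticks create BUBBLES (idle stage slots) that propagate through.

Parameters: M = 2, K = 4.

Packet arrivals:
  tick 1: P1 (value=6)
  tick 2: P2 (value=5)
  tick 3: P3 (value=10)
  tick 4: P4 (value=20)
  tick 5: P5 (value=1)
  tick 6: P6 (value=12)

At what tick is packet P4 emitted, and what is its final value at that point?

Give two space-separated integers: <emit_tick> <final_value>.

Answer: 8 80

Derivation:
Tick 1: [PARSE:P1(v=6,ok=F), VALIDATE:-, TRANSFORM:-, EMIT:-] out:-; in:P1
Tick 2: [PARSE:P2(v=5,ok=F), VALIDATE:P1(v=6,ok=F), TRANSFORM:-, EMIT:-] out:-; in:P2
Tick 3: [PARSE:P3(v=10,ok=F), VALIDATE:P2(v=5,ok=T), TRANSFORM:P1(v=0,ok=F), EMIT:-] out:-; in:P3
Tick 4: [PARSE:P4(v=20,ok=F), VALIDATE:P3(v=10,ok=F), TRANSFORM:P2(v=20,ok=T), EMIT:P1(v=0,ok=F)] out:-; in:P4
Tick 5: [PARSE:P5(v=1,ok=F), VALIDATE:P4(v=20,ok=T), TRANSFORM:P3(v=0,ok=F), EMIT:P2(v=20,ok=T)] out:P1(v=0); in:P5
Tick 6: [PARSE:P6(v=12,ok=F), VALIDATE:P5(v=1,ok=F), TRANSFORM:P4(v=80,ok=T), EMIT:P3(v=0,ok=F)] out:P2(v=20); in:P6
Tick 7: [PARSE:-, VALIDATE:P6(v=12,ok=T), TRANSFORM:P5(v=0,ok=F), EMIT:P4(v=80,ok=T)] out:P3(v=0); in:-
Tick 8: [PARSE:-, VALIDATE:-, TRANSFORM:P6(v=48,ok=T), EMIT:P5(v=0,ok=F)] out:P4(v=80); in:-
Tick 9: [PARSE:-, VALIDATE:-, TRANSFORM:-, EMIT:P6(v=48,ok=T)] out:P5(v=0); in:-
Tick 10: [PARSE:-, VALIDATE:-, TRANSFORM:-, EMIT:-] out:P6(v=48); in:-
P4: arrives tick 4, valid=True (id=4, id%2=0), emit tick 8, final value 80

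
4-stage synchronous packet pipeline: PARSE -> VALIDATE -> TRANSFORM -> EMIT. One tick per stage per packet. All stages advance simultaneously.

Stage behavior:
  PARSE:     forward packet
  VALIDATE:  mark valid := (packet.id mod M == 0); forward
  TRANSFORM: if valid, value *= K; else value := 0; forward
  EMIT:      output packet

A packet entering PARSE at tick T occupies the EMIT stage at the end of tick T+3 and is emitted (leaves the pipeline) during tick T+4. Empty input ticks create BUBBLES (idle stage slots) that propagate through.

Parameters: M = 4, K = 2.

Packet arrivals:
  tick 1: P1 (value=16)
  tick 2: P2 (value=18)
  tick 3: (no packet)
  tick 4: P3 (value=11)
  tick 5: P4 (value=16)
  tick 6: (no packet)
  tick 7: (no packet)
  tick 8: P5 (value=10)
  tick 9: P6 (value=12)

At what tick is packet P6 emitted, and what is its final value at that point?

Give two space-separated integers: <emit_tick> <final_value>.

Answer: 13 0

Derivation:
Tick 1: [PARSE:P1(v=16,ok=F), VALIDATE:-, TRANSFORM:-, EMIT:-] out:-; in:P1
Tick 2: [PARSE:P2(v=18,ok=F), VALIDATE:P1(v=16,ok=F), TRANSFORM:-, EMIT:-] out:-; in:P2
Tick 3: [PARSE:-, VALIDATE:P2(v=18,ok=F), TRANSFORM:P1(v=0,ok=F), EMIT:-] out:-; in:-
Tick 4: [PARSE:P3(v=11,ok=F), VALIDATE:-, TRANSFORM:P2(v=0,ok=F), EMIT:P1(v=0,ok=F)] out:-; in:P3
Tick 5: [PARSE:P4(v=16,ok=F), VALIDATE:P3(v=11,ok=F), TRANSFORM:-, EMIT:P2(v=0,ok=F)] out:P1(v=0); in:P4
Tick 6: [PARSE:-, VALIDATE:P4(v=16,ok=T), TRANSFORM:P3(v=0,ok=F), EMIT:-] out:P2(v=0); in:-
Tick 7: [PARSE:-, VALIDATE:-, TRANSFORM:P4(v=32,ok=T), EMIT:P3(v=0,ok=F)] out:-; in:-
Tick 8: [PARSE:P5(v=10,ok=F), VALIDATE:-, TRANSFORM:-, EMIT:P4(v=32,ok=T)] out:P3(v=0); in:P5
Tick 9: [PARSE:P6(v=12,ok=F), VALIDATE:P5(v=10,ok=F), TRANSFORM:-, EMIT:-] out:P4(v=32); in:P6
Tick 10: [PARSE:-, VALIDATE:P6(v=12,ok=F), TRANSFORM:P5(v=0,ok=F), EMIT:-] out:-; in:-
Tick 11: [PARSE:-, VALIDATE:-, TRANSFORM:P6(v=0,ok=F), EMIT:P5(v=0,ok=F)] out:-; in:-
Tick 12: [PARSE:-, VALIDATE:-, TRANSFORM:-, EMIT:P6(v=0,ok=F)] out:P5(v=0); in:-
Tick 13: [PARSE:-, VALIDATE:-, TRANSFORM:-, EMIT:-] out:P6(v=0); in:-
P6: arrives tick 9, valid=False (id=6, id%4=2), emit tick 13, final value 0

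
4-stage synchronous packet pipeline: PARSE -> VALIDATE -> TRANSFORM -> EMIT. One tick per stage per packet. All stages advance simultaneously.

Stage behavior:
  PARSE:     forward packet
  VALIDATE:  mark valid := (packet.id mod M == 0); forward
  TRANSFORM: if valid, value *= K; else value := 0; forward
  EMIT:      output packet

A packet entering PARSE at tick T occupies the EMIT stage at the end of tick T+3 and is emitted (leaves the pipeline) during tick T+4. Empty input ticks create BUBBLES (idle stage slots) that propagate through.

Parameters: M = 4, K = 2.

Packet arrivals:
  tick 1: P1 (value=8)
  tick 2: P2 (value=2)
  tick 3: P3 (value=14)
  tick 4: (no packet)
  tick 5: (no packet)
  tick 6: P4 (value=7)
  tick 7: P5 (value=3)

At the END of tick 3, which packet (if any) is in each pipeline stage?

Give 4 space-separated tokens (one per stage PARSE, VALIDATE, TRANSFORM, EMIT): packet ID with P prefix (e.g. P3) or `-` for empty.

Answer: P3 P2 P1 -

Derivation:
Tick 1: [PARSE:P1(v=8,ok=F), VALIDATE:-, TRANSFORM:-, EMIT:-] out:-; in:P1
Tick 2: [PARSE:P2(v=2,ok=F), VALIDATE:P1(v=8,ok=F), TRANSFORM:-, EMIT:-] out:-; in:P2
Tick 3: [PARSE:P3(v=14,ok=F), VALIDATE:P2(v=2,ok=F), TRANSFORM:P1(v=0,ok=F), EMIT:-] out:-; in:P3
At end of tick 3: ['P3', 'P2', 'P1', '-']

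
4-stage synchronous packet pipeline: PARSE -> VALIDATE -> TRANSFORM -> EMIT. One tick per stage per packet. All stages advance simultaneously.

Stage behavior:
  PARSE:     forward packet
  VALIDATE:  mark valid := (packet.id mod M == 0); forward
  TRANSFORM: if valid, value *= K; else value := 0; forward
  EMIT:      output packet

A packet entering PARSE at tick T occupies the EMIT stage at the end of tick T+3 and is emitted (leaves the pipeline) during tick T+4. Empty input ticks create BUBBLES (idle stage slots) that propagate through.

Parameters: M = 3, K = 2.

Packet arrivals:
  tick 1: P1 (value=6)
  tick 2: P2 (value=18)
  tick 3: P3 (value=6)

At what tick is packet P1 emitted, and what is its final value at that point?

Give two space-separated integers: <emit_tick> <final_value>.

Tick 1: [PARSE:P1(v=6,ok=F), VALIDATE:-, TRANSFORM:-, EMIT:-] out:-; in:P1
Tick 2: [PARSE:P2(v=18,ok=F), VALIDATE:P1(v=6,ok=F), TRANSFORM:-, EMIT:-] out:-; in:P2
Tick 3: [PARSE:P3(v=6,ok=F), VALIDATE:P2(v=18,ok=F), TRANSFORM:P1(v=0,ok=F), EMIT:-] out:-; in:P3
Tick 4: [PARSE:-, VALIDATE:P3(v=6,ok=T), TRANSFORM:P2(v=0,ok=F), EMIT:P1(v=0,ok=F)] out:-; in:-
Tick 5: [PARSE:-, VALIDATE:-, TRANSFORM:P3(v=12,ok=T), EMIT:P2(v=0,ok=F)] out:P1(v=0); in:-
Tick 6: [PARSE:-, VALIDATE:-, TRANSFORM:-, EMIT:P3(v=12,ok=T)] out:P2(v=0); in:-
Tick 7: [PARSE:-, VALIDATE:-, TRANSFORM:-, EMIT:-] out:P3(v=12); in:-
P1: arrives tick 1, valid=False (id=1, id%3=1), emit tick 5, final value 0

Answer: 5 0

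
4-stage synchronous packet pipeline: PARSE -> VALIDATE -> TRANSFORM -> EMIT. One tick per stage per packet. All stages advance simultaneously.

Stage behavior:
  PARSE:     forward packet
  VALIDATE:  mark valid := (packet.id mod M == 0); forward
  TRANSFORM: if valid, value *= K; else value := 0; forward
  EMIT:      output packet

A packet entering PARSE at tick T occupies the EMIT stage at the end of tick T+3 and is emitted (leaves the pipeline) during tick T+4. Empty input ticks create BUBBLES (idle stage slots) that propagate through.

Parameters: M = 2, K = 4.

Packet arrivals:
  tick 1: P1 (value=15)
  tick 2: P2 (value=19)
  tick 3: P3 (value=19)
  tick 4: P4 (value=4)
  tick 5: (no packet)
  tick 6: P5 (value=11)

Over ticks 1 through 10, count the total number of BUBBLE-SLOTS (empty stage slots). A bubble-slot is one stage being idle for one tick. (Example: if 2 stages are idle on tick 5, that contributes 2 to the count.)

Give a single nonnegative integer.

Tick 1: [PARSE:P1(v=15,ok=F), VALIDATE:-, TRANSFORM:-, EMIT:-] out:-; bubbles=3
Tick 2: [PARSE:P2(v=19,ok=F), VALIDATE:P1(v=15,ok=F), TRANSFORM:-, EMIT:-] out:-; bubbles=2
Tick 3: [PARSE:P3(v=19,ok=F), VALIDATE:P2(v=19,ok=T), TRANSFORM:P1(v=0,ok=F), EMIT:-] out:-; bubbles=1
Tick 4: [PARSE:P4(v=4,ok=F), VALIDATE:P3(v=19,ok=F), TRANSFORM:P2(v=76,ok=T), EMIT:P1(v=0,ok=F)] out:-; bubbles=0
Tick 5: [PARSE:-, VALIDATE:P4(v=4,ok=T), TRANSFORM:P3(v=0,ok=F), EMIT:P2(v=76,ok=T)] out:P1(v=0); bubbles=1
Tick 6: [PARSE:P5(v=11,ok=F), VALIDATE:-, TRANSFORM:P4(v=16,ok=T), EMIT:P3(v=0,ok=F)] out:P2(v=76); bubbles=1
Tick 7: [PARSE:-, VALIDATE:P5(v=11,ok=F), TRANSFORM:-, EMIT:P4(v=16,ok=T)] out:P3(v=0); bubbles=2
Tick 8: [PARSE:-, VALIDATE:-, TRANSFORM:P5(v=0,ok=F), EMIT:-] out:P4(v=16); bubbles=3
Tick 9: [PARSE:-, VALIDATE:-, TRANSFORM:-, EMIT:P5(v=0,ok=F)] out:-; bubbles=3
Tick 10: [PARSE:-, VALIDATE:-, TRANSFORM:-, EMIT:-] out:P5(v=0); bubbles=4
Total bubble-slots: 20

Answer: 20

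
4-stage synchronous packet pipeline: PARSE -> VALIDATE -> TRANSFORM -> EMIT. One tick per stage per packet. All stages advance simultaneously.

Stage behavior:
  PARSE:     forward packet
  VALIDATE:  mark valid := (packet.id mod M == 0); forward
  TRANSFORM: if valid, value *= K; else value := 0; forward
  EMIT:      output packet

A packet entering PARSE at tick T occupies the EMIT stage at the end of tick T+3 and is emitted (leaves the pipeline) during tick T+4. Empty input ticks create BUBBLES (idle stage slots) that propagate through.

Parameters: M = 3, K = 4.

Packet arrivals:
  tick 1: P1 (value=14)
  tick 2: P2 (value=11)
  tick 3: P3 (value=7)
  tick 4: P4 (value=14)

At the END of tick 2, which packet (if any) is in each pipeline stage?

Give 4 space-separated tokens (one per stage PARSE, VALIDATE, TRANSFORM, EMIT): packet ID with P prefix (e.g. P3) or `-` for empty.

Tick 1: [PARSE:P1(v=14,ok=F), VALIDATE:-, TRANSFORM:-, EMIT:-] out:-; in:P1
Tick 2: [PARSE:P2(v=11,ok=F), VALIDATE:P1(v=14,ok=F), TRANSFORM:-, EMIT:-] out:-; in:P2
At end of tick 2: ['P2', 'P1', '-', '-']

Answer: P2 P1 - -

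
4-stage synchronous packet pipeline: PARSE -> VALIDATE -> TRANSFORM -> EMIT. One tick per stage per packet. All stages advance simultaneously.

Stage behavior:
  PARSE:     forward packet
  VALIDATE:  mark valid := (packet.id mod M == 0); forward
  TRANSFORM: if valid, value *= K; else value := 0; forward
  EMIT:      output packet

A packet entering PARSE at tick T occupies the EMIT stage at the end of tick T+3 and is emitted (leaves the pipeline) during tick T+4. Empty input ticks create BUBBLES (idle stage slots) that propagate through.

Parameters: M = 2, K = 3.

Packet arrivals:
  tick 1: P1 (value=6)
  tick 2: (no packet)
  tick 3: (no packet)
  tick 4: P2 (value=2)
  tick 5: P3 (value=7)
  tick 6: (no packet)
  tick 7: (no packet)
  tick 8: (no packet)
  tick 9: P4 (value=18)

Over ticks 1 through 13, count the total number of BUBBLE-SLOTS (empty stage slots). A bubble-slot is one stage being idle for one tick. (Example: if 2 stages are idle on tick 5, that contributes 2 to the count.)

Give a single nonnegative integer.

Answer: 36

Derivation:
Tick 1: [PARSE:P1(v=6,ok=F), VALIDATE:-, TRANSFORM:-, EMIT:-] out:-; bubbles=3
Tick 2: [PARSE:-, VALIDATE:P1(v=6,ok=F), TRANSFORM:-, EMIT:-] out:-; bubbles=3
Tick 3: [PARSE:-, VALIDATE:-, TRANSFORM:P1(v=0,ok=F), EMIT:-] out:-; bubbles=3
Tick 4: [PARSE:P2(v=2,ok=F), VALIDATE:-, TRANSFORM:-, EMIT:P1(v=0,ok=F)] out:-; bubbles=2
Tick 5: [PARSE:P3(v=7,ok=F), VALIDATE:P2(v=2,ok=T), TRANSFORM:-, EMIT:-] out:P1(v=0); bubbles=2
Tick 6: [PARSE:-, VALIDATE:P3(v=7,ok=F), TRANSFORM:P2(v=6,ok=T), EMIT:-] out:-; bubbles=2
Tick 7: [PARSE:-, VALIDATE:-, TRANSFORM:P3(v=0,ok=F), EMIT:P2(v=6,ok=T)] out:-; bubbles=2
Tick 8: [PARSE:-, VALIDATE:-, TRANSFORM:-, EMIT:P3(v=0,ok=F)] out:P2(v=6); bubbles=3
Tick 9: [PARSE:P4(v=18,ok=F), VALIDATE:-, TRANSFORM:-, EMIT:-] out:P3(v=0); bubbles=3
Tick 10: [PARSE:-, VALIDATE:P4(v=18,ok=T), TRANSFORM:-, EMIT:-] out:-; bubbles=3
Tick 11: [PARSE:-, VALIDATE:-, TRANSFORM:P4(v=54,ok=T), EMIT:-] out:-; bubbles=3
Tick 12: [PARSE:-, VALIDATE:-, TRANSFORM:-, EMIT:P4(v=54,ok=T)] out:-; bubbles=3
Tick 13: [PARSE:-, VALIDATE:-, TRANSFORM:-, EMIT:-] out:P4(v=54); bubbles=4
Total bubble-slots: 36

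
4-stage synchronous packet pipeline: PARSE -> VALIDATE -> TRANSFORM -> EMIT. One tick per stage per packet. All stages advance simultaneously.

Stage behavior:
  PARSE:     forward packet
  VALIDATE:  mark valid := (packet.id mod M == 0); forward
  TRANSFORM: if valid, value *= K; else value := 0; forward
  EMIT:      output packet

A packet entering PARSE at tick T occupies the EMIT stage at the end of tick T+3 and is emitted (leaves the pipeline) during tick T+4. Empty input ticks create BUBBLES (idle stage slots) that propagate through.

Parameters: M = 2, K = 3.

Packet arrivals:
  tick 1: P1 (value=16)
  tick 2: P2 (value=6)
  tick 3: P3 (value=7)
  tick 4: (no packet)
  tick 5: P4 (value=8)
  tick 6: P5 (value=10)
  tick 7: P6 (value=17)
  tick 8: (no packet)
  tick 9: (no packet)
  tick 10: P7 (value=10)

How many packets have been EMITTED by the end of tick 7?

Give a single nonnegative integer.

Tick 1: [PARSE:P1(v=16,ok=F), VALIDATE:-, TRANSFORM:-, EMIT:-] out:-; in:P1
Tick 2: [PARSE:P2(v=6,ok=F), VALIDATE:P1(v=16,ok=F), TRANSFORM:-, EMIT:-] out:-; in:P2
Tick 3: [PARSE:P3(v=7,ok=F), VALIDATE:P2(v=6,ok=T), TRANSFORM:P1(v=0,ok=F), EMIT:-] out:-; in:P3
Tick 4: [PARSE:-, VALIDATE:P3(v=7,ok=F), TRANSFORM:P2(v=18,ok=T), EMIT:P1(v=0,ok=F)] out:-; in:-
Tick 5: [PARSE:P4(v=8,ok=F), VALIDATE:-, TRANSFORM:P3(v=0,ok=F), EMIT:P2(v=18,ok=T)] out:P1(v=0); in:P4
Tick 6: [PARSE:P5(v=10,ok=F), VALIDATE:P4(v=8,ok=T), TRANSFORM:-, EMIT:P3(v=0,ok=F)] out:P2(v=18); in:P5
Tick 7: [PARSE:P6(v=17,ok=F), VALIDATE:P5(v=10,ok=F), TRANSFORM:P4(v=24,ok=T), EMIT:-] out:P3(v=0); in:P6
Emitted by tick 7: ['P1', 'P2', 'P3']

Answer: 3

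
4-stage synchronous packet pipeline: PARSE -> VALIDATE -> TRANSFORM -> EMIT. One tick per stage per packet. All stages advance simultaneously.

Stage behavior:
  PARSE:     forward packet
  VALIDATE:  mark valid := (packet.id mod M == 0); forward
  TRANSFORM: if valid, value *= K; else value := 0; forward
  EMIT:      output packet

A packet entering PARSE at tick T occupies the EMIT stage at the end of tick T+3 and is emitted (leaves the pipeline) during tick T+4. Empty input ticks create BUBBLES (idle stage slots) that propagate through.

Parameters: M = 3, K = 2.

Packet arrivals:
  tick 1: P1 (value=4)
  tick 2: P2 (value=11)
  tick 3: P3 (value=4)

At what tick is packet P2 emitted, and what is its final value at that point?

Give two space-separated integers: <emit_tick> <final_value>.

Answer: 6 0

Derivation:
Tick 1: [PARSE:P1(v=4,ok=F), VALIDATE:-, TRANSFORM:-, EMIT:-] out:-; in:P1
Tick 2: [PARSE:P2(v=11,ok=F), VALIDATE:P1(v=4,ok=F), TRANSFORM:-, EMIT:-] out:-; in:P2
Tick 3: [PARSE:P3(v=4,ok=F), VALIDATE:P2(v=11,ok=F), TRANSFORM:P1(v=0,ok=F), EMIT:-] out:-; in:P3
Tick 4: [PARSE:-, VALIDATE:P3(v=4,ok=T), TRANSFORM:P2(v=0,ok=F), EMIT:P1(v=0,ok=F)] out:-; in:-
Tick 5: [PARSE:-, VALIDATE:-, TRANSFORM:P3(v=8,ok=T), EMIT:P2(v=0,ok=F)] out:P1(v=0); in:-
Tick 6: [PARSE:-, VALIDATE:-, TRANSFORM:-, EMIT:P3(v=8,ok=T)] out:P2(v=0); in:-
Tick 7: [PARSE:-, VALIDATE:-, TRANSFORM:-, EMIT:-] out:P3(v=8); in:-
P2: arrives tick 2, valid=False (id=2, id%3=2), emit tick 6, final value 0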